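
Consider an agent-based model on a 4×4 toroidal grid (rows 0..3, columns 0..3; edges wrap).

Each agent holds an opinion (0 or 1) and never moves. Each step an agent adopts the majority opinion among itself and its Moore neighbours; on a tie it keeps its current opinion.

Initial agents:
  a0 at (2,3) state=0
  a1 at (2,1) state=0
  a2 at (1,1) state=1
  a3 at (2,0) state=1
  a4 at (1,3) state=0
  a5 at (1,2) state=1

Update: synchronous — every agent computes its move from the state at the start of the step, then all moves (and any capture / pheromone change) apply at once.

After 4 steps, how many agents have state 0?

t=1: a0@(2,3):0 a1@(2,1):1 a2@(1,1):1 a3@(2,0):0 a4@(1,3):0 a5@(1,2):0
t=2: (unchanged — steady state)

4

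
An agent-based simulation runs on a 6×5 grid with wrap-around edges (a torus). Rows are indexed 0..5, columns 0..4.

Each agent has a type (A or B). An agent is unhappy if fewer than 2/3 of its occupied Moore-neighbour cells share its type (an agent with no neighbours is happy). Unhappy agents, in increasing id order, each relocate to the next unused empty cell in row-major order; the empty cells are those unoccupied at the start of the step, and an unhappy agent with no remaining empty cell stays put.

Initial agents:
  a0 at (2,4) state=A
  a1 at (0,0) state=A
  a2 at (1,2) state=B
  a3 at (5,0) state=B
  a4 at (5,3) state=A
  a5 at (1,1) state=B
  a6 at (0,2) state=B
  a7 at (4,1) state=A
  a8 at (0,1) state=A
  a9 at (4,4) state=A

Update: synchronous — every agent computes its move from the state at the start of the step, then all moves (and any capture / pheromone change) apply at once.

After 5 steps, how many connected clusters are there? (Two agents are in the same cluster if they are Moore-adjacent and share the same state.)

t=1: a0@(2,4):A a1@(0,3):A a2@(1,2):B a3@(0,4):B a4@(1,0):A a5@(1,3):B a6@(1,4):B a7@(2,0):A a8@(2,1):A a9@(2,2):A
t=2: a0@(0,0):A a1@(0,1):A a2@(0,2):B a3@(1,1):B a4@(2,3):A a5@(3,0):B a6@(3,1):B a7@(2,0):A a8@(2,1):A a9@(3,2):A
t=3: a0@(0,3):A a1@(0,4):A a2@(1,0):B a3@(1,2):B a4@(2,3):A a5@(1,3):B a6@(1,4):B a7@(2,2):A a8@(2,4):A a9@(3,2):A
t=4: a0@(0,0):A a1@(0,1):A a2@(0,2):B a3@(1,1):B a4@(2,0):A a5@(2,1):B a6@(3,0):B a7@(3,1):A a8@(3,3):A a9@(3,2):A
t=5: a0@(0,3):A a1@(0,4):A a2@(1,0):B a3@(1,2):B a4@(1,3):A a5@(1,4):B a6@(2,2):B a7@(2,3):A a8@(3,3):A a9@(3,2):A

3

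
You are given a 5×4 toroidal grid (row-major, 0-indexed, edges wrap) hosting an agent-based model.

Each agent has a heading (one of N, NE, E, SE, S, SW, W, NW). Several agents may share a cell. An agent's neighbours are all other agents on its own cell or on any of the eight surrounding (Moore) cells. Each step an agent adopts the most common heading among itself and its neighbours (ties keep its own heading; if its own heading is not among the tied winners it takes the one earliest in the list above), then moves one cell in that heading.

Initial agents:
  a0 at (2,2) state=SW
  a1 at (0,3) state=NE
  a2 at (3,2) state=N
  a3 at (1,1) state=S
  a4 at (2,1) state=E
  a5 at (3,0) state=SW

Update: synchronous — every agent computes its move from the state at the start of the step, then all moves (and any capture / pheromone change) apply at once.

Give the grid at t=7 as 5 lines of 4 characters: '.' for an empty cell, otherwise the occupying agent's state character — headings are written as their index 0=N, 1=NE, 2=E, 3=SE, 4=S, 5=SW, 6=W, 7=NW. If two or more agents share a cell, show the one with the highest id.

t=1: a0@(3,1):SW a1@(4,0):NE a2@(2,2):N a3@(2,1):S a4@(3,0):SW a5@(4,3):SW
t=2: a0@(4,0):SW a1@(0,3):SW a2@(1,2):N a3@(3,0):SW a4@(4,3):SW a5@(0,2):SW
t=3: a0@(0,3):SW a1@(1,2):SW a2@(2,1):SW a3@(4,3):SW a4@(0,2):SW a5@(1,1):SW
t=4: a0@(1,2):SW a1@(2,1):SW a2@(3,0):SW a3@(0,2):SW a4@(1,1):SW a5@(2,0):SW
t=5: a0@(2,1):SW a1@(3,0):SW a2@(4,3):SW a3@(1,1):SW a4@(2,0):SW a5@(3,3):SW
t=6: a0@(3,0):SW a1@(4,3):SW a2@(0,2):SW a3@(2,0):SW a4@(3,3):SW a5@(4,2):SW
t=7: a0@(4,3):SW a1@(0,2):SW a2@(1,1):SW a3@(3,3):SW a4@(4,2):SW a5@(0,1):SW

.55.
.5..
....
...5
..55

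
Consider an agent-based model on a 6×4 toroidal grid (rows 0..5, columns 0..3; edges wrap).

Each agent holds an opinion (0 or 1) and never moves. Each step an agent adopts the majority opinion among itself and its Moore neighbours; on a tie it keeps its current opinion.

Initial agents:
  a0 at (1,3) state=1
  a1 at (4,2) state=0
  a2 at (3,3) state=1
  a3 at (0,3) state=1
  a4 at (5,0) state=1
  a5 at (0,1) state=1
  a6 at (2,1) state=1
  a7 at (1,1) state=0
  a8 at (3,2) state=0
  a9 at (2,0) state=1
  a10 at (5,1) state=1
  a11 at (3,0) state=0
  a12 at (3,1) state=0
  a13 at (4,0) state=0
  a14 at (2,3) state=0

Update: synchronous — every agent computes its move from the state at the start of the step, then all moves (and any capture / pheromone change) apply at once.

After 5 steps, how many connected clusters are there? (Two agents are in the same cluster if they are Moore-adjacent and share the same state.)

2

t=1: a0@(1,3):1 a1@(4,2):0 a2@(3,3):0 a3@(0,3):1 a4@(5,0):1 a5@(0,1):1 a6@(2,1):0 a7@(1,1):1 a8@(3,2):0 a9@(2,0):1 a10@(5,1):1 a11@(3,0):0 a12@(3,1):0 a13@(4,0):0 a14@(2,3):0
t=2: a0@(1,3):1 a1@(4,2):0 a2@(3,3):0 a3@(0,3):1 a4@(5,0):1 a5@(0,1):1 a6@(2,1):0 a7@(1,1):1 a8@(3,2):0 a9@(2,0):0 a10@(5,1):1 a11@(3,0):0 a12@(3,1):0 a13@(4,0):0 a14@(2,3):0
t=3: (unchanged — steady state)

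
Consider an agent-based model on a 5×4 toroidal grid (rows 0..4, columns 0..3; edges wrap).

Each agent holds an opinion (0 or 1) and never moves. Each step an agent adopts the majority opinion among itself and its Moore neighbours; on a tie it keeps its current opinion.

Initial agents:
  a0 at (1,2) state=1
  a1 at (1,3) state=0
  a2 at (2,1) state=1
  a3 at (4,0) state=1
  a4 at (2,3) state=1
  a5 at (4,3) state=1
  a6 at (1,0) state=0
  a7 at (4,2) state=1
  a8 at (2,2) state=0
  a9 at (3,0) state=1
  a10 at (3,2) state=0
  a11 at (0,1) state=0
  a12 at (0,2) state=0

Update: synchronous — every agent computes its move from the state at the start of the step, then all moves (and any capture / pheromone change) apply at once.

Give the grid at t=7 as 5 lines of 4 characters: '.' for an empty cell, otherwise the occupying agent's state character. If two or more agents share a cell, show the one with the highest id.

.00.
0.00
.100
1.1.
1.01

t=1: a0@(1,2):0 a1@(1,3):0 a2@(2,1):1 a3@(4,0):1 a4@(2,3):0 a5@(4,3):1 a6@(1,0):0 a7@(4,2):0 a8@(2,2):0 a9@(3,0):1 a10@(3,2):1 a11@(0,1):0 a12@(0,2):0
t=2: (unchanged — steady state)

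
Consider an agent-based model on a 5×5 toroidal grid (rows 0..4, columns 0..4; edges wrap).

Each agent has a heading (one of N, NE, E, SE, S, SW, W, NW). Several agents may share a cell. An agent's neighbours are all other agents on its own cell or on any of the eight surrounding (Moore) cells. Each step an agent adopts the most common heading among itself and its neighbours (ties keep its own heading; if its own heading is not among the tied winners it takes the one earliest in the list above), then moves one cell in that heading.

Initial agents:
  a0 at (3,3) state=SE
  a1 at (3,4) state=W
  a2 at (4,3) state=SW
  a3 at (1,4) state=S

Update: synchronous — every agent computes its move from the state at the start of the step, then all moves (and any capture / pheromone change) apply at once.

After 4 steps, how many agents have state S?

t=1: a0@(4,4):SE a1@(3,3):W a2@(0,2):SW a3@(2,4):S
t=2: a0@(0,0):SE a1@(3,2):W a2@(1,1):SW a3@(3,4):S
t=3: a0@(1,1):SE a1@(3,1):W a2@(2,0):SW a3@(4,4):S
t=4: a0@(2,2):SE a1@(3,0):W a2@(3,4):SW a3@(0,4):S

1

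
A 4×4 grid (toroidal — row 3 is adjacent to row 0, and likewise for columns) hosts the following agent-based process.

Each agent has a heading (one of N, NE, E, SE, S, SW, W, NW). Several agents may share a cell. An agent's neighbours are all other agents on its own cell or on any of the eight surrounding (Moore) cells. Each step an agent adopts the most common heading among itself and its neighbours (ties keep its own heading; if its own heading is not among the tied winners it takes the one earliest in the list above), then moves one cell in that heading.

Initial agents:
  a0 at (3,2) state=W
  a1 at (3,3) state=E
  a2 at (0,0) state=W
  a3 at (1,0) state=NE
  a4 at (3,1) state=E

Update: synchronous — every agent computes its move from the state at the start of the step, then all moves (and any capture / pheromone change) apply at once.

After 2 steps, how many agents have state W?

3

t=1: a0@(3,3):E a1@(3,2):W a2@(0,1):E a3@(0,1):NE a4@(3,0):W
t=2: a0@(3,2):W a1@(3,3):E a2@(0,0):W a3@(0,0):W a4@(3,1):E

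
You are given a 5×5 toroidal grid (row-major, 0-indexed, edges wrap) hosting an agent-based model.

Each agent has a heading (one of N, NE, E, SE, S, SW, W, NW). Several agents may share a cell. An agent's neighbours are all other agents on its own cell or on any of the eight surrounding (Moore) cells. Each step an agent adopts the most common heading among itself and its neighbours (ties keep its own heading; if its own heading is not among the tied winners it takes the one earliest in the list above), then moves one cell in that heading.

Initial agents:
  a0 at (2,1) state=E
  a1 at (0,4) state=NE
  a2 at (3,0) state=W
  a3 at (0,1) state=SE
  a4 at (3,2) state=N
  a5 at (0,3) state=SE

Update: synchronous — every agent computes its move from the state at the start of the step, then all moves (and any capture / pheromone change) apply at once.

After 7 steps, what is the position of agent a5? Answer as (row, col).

(2, 0)

t=1: a0@(2,2):E a1@(4,0):NE a2@(3,4):W a3@(1,2):SE a4@(2,2):N a5@(1,4):SE
t=2: a0@(2,3):E a1@(3,1):NE a2@(3,3):W a3@(2,3):SE a4@(1,2):N a5@(2,0):SE
t=3: a0@(2,4):E a1@(2,2):NE a2@(3,2):W a3@(3,4):SE a4@(0,2):N a5@(3,1):SE
t=4: a0@(2,0):E a1@(1,3):NE a2@(3,1):W a3@(4,0):SE a4@(4,2):N a5@(4,2):SE
t=5: a0@(2,1):E a1@(0,4):NE a2@(4,2):SE a3@(0,1):SE a4@(3,2):N a5@(0,3):SE
t=6: a0@(2,2):E a1@(4,0):NE a2@(0,3):SE a3@(1,2):SE a4@(2,2):N a5@(1,4):SE
t=7: a0@(2,3):E a1@(3,1):NE a2@(1,4):SE a3@(2,3):SE a4@(1,2):N a5@(2,0):SE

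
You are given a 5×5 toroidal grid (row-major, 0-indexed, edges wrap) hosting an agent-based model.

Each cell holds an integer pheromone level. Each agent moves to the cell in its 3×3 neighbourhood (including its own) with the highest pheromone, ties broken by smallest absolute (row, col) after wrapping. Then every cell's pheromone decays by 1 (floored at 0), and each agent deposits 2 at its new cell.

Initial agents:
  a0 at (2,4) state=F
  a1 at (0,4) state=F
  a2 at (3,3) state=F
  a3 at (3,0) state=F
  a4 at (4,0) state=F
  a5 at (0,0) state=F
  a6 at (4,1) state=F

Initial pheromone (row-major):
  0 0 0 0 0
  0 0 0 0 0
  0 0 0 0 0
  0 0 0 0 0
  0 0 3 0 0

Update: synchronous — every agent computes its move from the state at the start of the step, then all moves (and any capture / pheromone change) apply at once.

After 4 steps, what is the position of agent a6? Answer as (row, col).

(4, 2)

t=1: a0@(1,0) a1@(0,0) a2@(4,2) a3@(2,0) a4@(0,0) a5@(0,0) a6@(4,2) | pheromone: 6 0 0 0 0 / 2 0 0 0 0 / 2 0 0 0 0 / 0 0 0 0 0 / 0 0 6 0 0
t=2: a0@(0,0) a1@(0,0) a2@(4,2) a3@(1,0) a4@(0,0) a5@(0,0) a6@(4,2) | pheromone: 13 0 0 0 0 / 3 0 0 0 0 / 1 0 0 0 0 / 0 0 0 0 0 / 0 0 9 0 0
t=3: a0@(0,0) a1@(0,0) a2@(4,2) a3@(0,0) a4@(0,0) a5@(0,0) a6@(4,2) | pheromone: 22 0 0 0 0 / 2 0 0 0 0 / 0 0 0 0 0 / 0 0 0 0 0 / 0 0 12 0 0
t=4: a0@(0,0) a1@(0,0) a2@(4,2) a3@(0,0) a4@(0,0) a5@(0,0) a6@(4,2) | pheromone: 31 0 0 0 0 / 1 0 0 0 0 / 0 0 0 0 0 / 0 0 0 0 0 / 0 0 15 0 0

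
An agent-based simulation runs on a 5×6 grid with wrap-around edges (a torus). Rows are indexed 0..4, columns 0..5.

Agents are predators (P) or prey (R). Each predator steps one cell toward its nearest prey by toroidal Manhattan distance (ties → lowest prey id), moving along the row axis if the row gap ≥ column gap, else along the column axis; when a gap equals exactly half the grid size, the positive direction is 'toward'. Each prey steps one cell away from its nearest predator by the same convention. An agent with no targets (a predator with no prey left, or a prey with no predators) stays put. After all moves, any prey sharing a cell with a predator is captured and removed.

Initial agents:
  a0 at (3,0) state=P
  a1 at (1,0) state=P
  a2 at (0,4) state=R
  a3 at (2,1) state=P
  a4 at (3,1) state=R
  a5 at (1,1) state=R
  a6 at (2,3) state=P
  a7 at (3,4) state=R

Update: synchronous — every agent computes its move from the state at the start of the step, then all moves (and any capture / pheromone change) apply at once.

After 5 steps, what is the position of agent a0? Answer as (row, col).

t=1: a0@(3,1):P a1@(1,1):P a2@(0,3):R a3@(3,1):P a4@(3,2):R a5@(1,2):R a6@(3,3):P
t=2: a0@(3,2):P a1@(1,2):P a2@(1,3):R a3@(3,2):P a4@(3,3):R a5@(1,3):R a6@(3,2):P
t=3: a0@(3,3):P a1@(1,3):P a2@(1,4):R a3@(3,3):P a4@(3,4):R a5@(1,4):R a6@(3,3):P
t=4: a0@(3,4):P a1@(1,4):P a2@(1,5):R a3@(3,4):P a4@(3,5):R a5@(1,5):R a6@(3,4):P
t=5: a0@(3,5):P a1@(1,5):P a2@(1,0):R a3@(3,5):P a4@(3,0):R a5@(1,0):R a6@(3,5):P

(3, 5)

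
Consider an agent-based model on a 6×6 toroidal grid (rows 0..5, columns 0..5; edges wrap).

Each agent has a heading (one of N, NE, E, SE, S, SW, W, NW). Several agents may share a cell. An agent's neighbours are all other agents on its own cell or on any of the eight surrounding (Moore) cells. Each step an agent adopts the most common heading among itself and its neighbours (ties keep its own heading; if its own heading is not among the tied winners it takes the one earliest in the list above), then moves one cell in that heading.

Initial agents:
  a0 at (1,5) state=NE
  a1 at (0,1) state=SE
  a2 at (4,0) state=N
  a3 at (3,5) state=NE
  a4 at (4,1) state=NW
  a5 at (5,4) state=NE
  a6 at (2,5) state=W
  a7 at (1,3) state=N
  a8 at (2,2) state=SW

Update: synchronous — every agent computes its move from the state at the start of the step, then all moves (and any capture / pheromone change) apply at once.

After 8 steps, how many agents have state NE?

t=1: a0@(0,0):NE a1@(1,2):SE a2@(3,0):N a3@(2,0):NE a4@(3,0):NW a5@(4,5):NE a6@(1,0):NE a7@(0,3):N a8@(3,1):SW
t=2: a0@(5,1):NE a1@(2,3):SE a2@(2,1):NE a3@(1,1):NE a4@(2,1):NE a5@(3,0):NE a6@(0,1):NE a7@(5,3):N a8@(4,0):SW
t=3: a0@(4,2):NE a1@(3,4):SE a2@(1,2):NE a3@(0,2):NE a4@(1,2):NE a5@(2,1):NE a6@(5,2):NE a7@(4,3):N a8@(3,1):NE
t=4: a0@(3,3):NE a1@(4,5):SE a2@(0,3):NE a3@(5,3):NE a4@(0,3):NE a5@(1,2):NE a6@(4,3):NE a7@(3,4):NE a8@(2,2):NE
t=5: a0@(2,4):NE a1@(5,0):SE a2@(5,4):NE a3@(4,4):NE a4@(5,4):NE a5@(0,3):NE a6@(3,4):NE a7@(2,5):NE a8@(1,3):NE
t=6: a0@(1,5):NE a1@(0,1):SE a2@(4,5):NE a3@(3,5):NE a4@(4,5):NE a5@(5,4):NE a6@(2,5):NE a7@(1,0):NE a8@(0,4):NE
t=7: a0@(0,0):NE a1@(1,2):SE a2@(3,0):NE a3@(2,0):NE a4@(3,0):NE a5@(4,5):NE a6@(1,0):NE a7@(0,1):NE a8@(5,5):NE
t=8: a0@(5,1):NE a1@(2,3):SE a2@(2,1):NE a3@(1,1):NE a4@(2,1):NE a5@(3,0):NE a6@(0,1):NE a7@(5,2):NE a8@(4,0):NE

8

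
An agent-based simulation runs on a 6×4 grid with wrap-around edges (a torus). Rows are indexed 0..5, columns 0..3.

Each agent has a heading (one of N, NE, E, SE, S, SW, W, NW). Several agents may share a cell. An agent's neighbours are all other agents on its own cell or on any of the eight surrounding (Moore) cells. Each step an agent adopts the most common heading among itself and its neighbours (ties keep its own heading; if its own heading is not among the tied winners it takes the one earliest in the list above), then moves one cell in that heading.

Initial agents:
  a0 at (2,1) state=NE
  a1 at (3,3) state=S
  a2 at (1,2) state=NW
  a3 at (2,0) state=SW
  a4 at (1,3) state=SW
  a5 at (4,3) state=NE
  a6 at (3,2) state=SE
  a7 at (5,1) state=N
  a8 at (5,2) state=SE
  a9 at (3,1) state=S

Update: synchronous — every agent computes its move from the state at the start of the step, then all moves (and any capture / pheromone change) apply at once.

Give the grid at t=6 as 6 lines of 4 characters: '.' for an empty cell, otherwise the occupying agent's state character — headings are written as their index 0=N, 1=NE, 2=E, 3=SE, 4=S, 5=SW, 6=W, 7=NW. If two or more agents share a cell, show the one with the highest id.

....
55..
4...
44.4
4...
3...

t=1: a0@(1,2):NE a1@(4,3):S a2@(0,1):NW a3@(3,3):SW a4@(2,2):SW a5@(5,0):SE a6@(2,3):NE a7@(4,1):N a8@(0,3):SE a9@(4,1):S
t=2: a0@(0,3):NE a1@(5,3):S a2@(5,0):NW a3@(4,2):SW a4@(3,1):SW a5@(0,1):SE a6@(1,0):NE a7@(3,1):N a8@(1,0):SE a9@(5,1):S
t=3: a0@(5,0):NE a1@(0,3):S a2@(0,0):S a3@(5,1):SW a4@(4,0):SW a5@(1,2):SE a6@(0,1):NE a7@(4,0):SW a8@(2,1):SE a9@(0,1):S
t=4: a0@(0,0):S a1@(1,3):S a2@(1,0):S a3@(0,0):SW a4@(5,3):SW a5@(2,3):SE a6@(5,2):NE a7@(5,3):SW a8@(3,2):SE a9@(1,1):S
t=5: a0@(1,0):S a1@(2,3):S a2@(2,0):S a3@(1,0):S a4@(0,2):SW a5@(3,0):SE a6@(0,1):SW a7@(0,2):SW a8@(4,3):SE a9@(2,1):S
t=6: a0@(2,0):S a1@(3,3):S a2@(3,0):S a3@(2,0):S a4@(1,1):SW a5@(4,0):S a6@(1,0):SW a7@(1,1):SW a8@(5,0):SE a9@(3,1):S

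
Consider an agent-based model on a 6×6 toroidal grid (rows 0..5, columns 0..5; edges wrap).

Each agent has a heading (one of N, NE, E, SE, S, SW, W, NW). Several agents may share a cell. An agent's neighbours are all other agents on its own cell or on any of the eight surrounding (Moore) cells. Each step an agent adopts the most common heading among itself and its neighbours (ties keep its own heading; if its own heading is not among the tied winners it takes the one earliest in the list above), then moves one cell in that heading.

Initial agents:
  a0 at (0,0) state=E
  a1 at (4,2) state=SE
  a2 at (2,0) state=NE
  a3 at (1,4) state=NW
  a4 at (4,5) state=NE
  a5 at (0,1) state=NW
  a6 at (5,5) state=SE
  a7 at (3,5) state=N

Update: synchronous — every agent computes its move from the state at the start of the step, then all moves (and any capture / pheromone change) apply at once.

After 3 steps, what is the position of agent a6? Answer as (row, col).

t=1: a0@(0,1):E a1@(5,3):SE a2@(1,1):NE a3@(0,3):NW a4@(3,0):NE a5@(5,0):NW a6@(0,0):SE a7@(2,0):NE
t=2: a0@(0,2):E a1@(0,4):SE a2@(0,2):NE a3@(5,2):NW a4@(2,1):NE a5@(4,5):NW a6@(1,1):SE a7@(1,1):NE
t=3: a0@(5,3):NE a1@(1,5):SE a2@(5,3):NE a3@(4,1):NW a4@(1,2):NE a5@(3,4):NW a6@(0,2):NE a7@(0,2):NE

(0, 2)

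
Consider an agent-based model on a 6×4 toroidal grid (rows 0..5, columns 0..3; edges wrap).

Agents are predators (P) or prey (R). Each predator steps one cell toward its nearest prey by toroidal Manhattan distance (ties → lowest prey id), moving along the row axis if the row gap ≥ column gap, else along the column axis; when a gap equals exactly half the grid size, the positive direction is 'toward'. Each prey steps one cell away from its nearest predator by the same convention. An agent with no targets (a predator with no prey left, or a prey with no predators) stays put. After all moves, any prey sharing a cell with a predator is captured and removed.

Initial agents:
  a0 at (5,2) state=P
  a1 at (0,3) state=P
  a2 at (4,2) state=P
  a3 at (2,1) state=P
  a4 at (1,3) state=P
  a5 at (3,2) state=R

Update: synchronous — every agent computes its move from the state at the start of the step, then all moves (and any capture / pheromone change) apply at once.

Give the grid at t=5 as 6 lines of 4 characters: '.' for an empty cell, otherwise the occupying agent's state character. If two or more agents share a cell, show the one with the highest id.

..P.
....
....
....
..R.
.PPP

t=1: a0@(4,2):P a1@(1,3):P a2@(3,2):P a3@(3,1):P a4@(2,3):P a5@(2,2):R
t=2: a0@(3,2):P a1@(2,3):P a2@(2,2):P a3@(2,1):P a4@(2,2):P a5@(1,2):R
t=3: a0@(2,2):P a1@(1,3):P a2@(1,2):P a3@(1,1):P a4@(1,2):P a5@(0,2):R
t=4: a0@(1,2):P a1@(0,3):P a2@(0,2):P a3@(0,1):P a4@(0,2):P a5@(5,2):R
t=5: a0@(0,2):P a1@(5,3):P a2@(5,2):P a3@(5,1):P a4@(5,2):P a5@(4,2):R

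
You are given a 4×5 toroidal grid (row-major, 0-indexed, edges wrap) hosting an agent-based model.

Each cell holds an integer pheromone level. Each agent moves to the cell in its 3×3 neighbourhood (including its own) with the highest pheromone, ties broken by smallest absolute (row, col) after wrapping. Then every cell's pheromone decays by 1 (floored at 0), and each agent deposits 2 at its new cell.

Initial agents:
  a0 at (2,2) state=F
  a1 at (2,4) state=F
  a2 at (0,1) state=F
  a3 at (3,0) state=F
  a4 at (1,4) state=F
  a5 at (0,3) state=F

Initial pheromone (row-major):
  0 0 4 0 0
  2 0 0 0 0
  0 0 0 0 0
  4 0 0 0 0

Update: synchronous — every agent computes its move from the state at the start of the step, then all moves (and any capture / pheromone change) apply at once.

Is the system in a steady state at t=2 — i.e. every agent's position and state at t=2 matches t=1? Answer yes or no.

t=1: a0@(1,1) a1@(3,0) a2@(0,2) a3@(3,0) a4@(1,0) a5@(0,2) | pheromone: 0 0 7 0 0 / 3 2 0 0 0 / 0 0 0 0 0 / 7 0 0 0 0
t=2: a0@(0,2) a1@(3,0) a2@(0,2) a3@(3,0) a4@(1,0) a5@(0,2) | pheromone: 0 0 12 0 0 / 4 1 0 0 0 / 0 0 0 0 0 / 10 0 0 0 0

no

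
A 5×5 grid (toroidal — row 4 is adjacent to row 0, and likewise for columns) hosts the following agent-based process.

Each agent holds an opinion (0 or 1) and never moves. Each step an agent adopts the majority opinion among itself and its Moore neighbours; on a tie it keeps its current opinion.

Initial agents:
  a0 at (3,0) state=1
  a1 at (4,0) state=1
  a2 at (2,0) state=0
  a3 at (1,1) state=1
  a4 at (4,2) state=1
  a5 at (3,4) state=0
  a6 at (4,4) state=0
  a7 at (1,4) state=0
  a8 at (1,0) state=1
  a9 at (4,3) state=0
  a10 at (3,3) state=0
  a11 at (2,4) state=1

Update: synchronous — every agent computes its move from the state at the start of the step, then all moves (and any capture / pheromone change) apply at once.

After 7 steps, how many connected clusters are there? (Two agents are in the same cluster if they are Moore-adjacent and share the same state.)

t=1: a0@(3,0):1 a1@(4,0):1 a2@(2,0):1 a3@(1,1):1 a4@(4,2):0 a5@(3,4):0 a6@(4,4):0 a7@(1,4):0 a8@(1,0):1 a9@(4,3):0 a10@(3,3):0 a11@(2,4):0
t=2: (unchanged — steady state)

2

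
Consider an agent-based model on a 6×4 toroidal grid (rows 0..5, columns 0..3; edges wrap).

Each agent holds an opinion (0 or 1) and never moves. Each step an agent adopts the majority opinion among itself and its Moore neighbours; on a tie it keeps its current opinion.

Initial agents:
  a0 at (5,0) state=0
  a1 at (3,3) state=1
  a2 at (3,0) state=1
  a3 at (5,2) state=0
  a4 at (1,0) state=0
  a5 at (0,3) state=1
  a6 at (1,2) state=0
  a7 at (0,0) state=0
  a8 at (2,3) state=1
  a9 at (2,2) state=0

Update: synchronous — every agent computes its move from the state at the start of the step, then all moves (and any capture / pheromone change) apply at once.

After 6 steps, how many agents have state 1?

3

t=1: a0@(5,0):0 a1@(3,3):1 a2@(3,0):1 a3@(5,2):0 a4@(1,0):0 a5@(0,3):0 a6@(1,2):0 a7@(0,0):0 a8@(2,3):1 a9@(2,2):0
t=2: (unchanged — steady state)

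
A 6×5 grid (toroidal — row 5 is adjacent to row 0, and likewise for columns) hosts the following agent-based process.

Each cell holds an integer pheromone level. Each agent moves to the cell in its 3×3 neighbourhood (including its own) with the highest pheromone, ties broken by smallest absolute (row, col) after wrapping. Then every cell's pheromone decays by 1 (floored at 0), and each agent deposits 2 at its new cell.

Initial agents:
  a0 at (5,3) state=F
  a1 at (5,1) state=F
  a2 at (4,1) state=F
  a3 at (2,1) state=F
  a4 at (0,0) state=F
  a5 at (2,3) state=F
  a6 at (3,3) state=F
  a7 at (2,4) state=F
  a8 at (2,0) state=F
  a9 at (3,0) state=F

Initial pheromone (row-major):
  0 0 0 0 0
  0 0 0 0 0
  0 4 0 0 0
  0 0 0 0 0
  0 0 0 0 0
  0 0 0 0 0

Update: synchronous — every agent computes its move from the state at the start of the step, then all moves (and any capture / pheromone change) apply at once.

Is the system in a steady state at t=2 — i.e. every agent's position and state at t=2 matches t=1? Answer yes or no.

t=1: a0@(0,2) a1@(0,0) a2@(3,0) a3@(2,1) a4@(0,0) a5@(1,2) a6@(2,2) a7@(1,0) a8@(2,1) a9@(2,1) | pheromone: 4 0 2 0 0 / 2 0 2 0 0 / 0 9 2 0 0 / 2 0 0 0 0 / 0 0 0 0 0 / 0 0 0 0 0
t=2: a0@(0,2) a1@(0,0) a2@(2,1) a3@(2,1) a4@(0,0) a5@(2,1) a6@(2,1) a7@(2,1) a8@(2,1) a9@(2,1) | pheromone: 7 0 3 0 0 / 1 0 1 0 0 / 0 22 1 0 0 / 1 0 0 0 0 / 0 0 0 0 0 / 0 0 0 0 0

no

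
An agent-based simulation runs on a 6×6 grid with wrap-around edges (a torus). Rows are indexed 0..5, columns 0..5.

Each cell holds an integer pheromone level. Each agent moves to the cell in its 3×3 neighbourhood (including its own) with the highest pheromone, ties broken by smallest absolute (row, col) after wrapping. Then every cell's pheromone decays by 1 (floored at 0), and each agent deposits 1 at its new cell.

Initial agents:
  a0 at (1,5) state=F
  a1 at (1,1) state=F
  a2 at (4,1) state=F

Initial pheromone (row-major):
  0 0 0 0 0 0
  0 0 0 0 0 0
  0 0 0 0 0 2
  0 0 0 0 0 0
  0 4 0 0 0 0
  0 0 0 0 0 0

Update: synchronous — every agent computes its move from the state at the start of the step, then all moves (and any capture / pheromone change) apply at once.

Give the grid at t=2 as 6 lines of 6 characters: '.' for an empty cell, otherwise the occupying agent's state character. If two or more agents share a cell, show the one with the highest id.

F.....
......
.....F
......
.F....
......

t=1: a0@(2,5) a1@(0,0) a2@(4,1) | pheromone: 1 0 0 0 0 0 / 0 0 0 0 0 0 / 0 0 0 0 0 2 / 0 0 0 0 0 0 / 0 4 0 0 0 0 / 0 0 0 0 0 0
t=2: (unchanged — steady state)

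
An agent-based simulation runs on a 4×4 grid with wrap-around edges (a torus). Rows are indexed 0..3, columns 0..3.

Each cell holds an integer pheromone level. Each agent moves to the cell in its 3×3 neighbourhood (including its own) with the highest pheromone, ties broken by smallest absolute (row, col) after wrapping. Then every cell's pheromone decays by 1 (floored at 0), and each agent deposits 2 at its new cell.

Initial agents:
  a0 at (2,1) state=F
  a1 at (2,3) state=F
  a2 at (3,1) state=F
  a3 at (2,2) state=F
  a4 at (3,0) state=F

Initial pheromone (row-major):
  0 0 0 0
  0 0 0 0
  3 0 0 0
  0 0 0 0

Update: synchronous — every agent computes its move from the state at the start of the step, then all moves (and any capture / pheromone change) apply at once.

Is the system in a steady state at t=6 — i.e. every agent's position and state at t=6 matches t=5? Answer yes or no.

yes

t=1: a0@(2,0) a1@(2,0) a2@(2,0) a3@(1,1) a4@(2,0) | pheromone: 0 0 0 0 / 0 2 0 0 / 10 0 0 0 / 0 0 0 0
t=2: a0@(2,0) a1@(2,0) a2@(2,0) a3@(2,0) a4@(2,0) | pheromone: 0 0 0 0 / 0 1 0 0 / 19 0 0 0 / 0 0 0 0
t=3: a0@(2,0) a1@(2,0) a2@(2,0) a3@(2,0) a4@(2,0) | pheromone: 0 0 0 0 / 0 0 0 0 / 28 0 0 0 / 0 0 0 0
t=4: a0@(2,0) a1@(2,0) a2@(2,0) a3@(2,0) a4@(2,0) | pheromone: 0 0 0 0 / 0 0 0 0 / 37 0 0 0 / 0 0 0 0
t=5: a0@(2,0) a1@(2,0) a2@(2,0) a3@(2,0) a4@(2,0) | pheromone: 0 0 0 0 / 0 0 0 0 / 46 0 0 0 / 0 0 0 0
t=6: a0@(2,0) a1@(2,0) a2@(2,0) a3@(2,0) a4@(2,0) | pheromone: 0 0 0 0 / 0 0 0 0 / 55 0 0 0 / 0 0 0 0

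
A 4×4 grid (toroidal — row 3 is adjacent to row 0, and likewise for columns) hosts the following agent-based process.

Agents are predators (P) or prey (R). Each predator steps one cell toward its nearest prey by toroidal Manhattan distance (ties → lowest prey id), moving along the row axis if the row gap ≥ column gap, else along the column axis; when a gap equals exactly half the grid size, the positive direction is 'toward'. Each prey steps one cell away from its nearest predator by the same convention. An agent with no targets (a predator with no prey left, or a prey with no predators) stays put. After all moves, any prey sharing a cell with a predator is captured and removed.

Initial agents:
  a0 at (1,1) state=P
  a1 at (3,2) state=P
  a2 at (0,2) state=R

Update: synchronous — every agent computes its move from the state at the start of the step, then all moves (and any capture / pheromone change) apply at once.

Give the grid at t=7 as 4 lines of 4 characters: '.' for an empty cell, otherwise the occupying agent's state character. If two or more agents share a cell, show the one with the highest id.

t=1: a0@(0,1):P a1@(0,2):P a2@(1,2):R
t=2: a0@(1,1):P a1@(1,2):P a2@(2,2):R
t=3: a0@(2,1):P a1@(2,2):P a2@(3,2):R
t=4: a0@(3,1):P a1@(3,2):P a2@(0,2):R
t=5: a0@(0,1):P a1@(0,2):P a2@(1,2):R
t=6: a0@(1,1):P a1@(1,2):P a2@(2,2):R
t=7: a0@(2,1):P a1@(2,2):P a2@(3,2):R

....
....
.PP.
..R.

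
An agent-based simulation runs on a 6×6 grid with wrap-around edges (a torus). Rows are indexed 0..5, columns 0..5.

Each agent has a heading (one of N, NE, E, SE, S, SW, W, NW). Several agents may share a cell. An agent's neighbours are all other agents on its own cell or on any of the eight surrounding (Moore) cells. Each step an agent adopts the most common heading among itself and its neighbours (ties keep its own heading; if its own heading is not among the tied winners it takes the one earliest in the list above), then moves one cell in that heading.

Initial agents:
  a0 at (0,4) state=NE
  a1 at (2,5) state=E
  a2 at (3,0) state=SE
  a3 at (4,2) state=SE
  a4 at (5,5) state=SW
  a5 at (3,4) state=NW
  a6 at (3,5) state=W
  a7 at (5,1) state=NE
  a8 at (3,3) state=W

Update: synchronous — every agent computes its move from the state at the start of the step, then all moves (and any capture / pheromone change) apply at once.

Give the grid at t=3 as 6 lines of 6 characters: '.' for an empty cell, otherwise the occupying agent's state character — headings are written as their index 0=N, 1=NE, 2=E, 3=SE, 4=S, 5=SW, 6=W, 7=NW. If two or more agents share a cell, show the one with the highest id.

...33.
.....3
6.5...
666...
......
......

t=1: a0@(5,5):NE a1@(2,0):E a2@(4,1):SE a3@(5,3):SE a4@(0,4):SW a5@(3,3):W a6@(3,4):W a7@(4,2):NE a8@(3,2):W
t=2: a0@(4,0):NE a1@(2,1):E a2@(5,2):SE a3@(0,4):SE a4@(1,3):SW a5@(3,2):W a6@(3,3):W a7@(5,3):SE a8@(3,1):W
t=3: a0@(3,1):NE a1@(2,0):W a2@(0,3):SE a3@(1,5):SE a4@(2,2):SW a5@(3,1):W a6@(3,2):W a7@(0,4):SE a8@(3,0):W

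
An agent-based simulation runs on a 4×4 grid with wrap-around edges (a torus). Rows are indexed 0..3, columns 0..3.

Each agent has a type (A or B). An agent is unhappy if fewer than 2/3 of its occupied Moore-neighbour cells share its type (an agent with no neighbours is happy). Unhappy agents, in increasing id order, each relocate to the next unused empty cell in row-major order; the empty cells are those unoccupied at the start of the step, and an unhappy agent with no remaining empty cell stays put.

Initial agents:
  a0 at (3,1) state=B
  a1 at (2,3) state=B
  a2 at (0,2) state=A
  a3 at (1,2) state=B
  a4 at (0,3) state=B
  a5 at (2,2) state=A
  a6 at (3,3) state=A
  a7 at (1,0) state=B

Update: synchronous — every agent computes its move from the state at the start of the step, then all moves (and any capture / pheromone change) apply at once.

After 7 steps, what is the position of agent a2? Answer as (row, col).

(0, 1)

t=1: a0@(0,0):B a1@(0,1):B a2@(1,1):A a3@(1,3):B a4@(2,0):B a5@(2,1):A a6@(3,0):A a7@(1,0):B
t=2: a0@(0,2):B a1@(0,3):B a2@(1,2):A a3@(1,3):B a4@(2,2):B a5@(2,3):A a6@(3,1):A a7@(1,0):B
t=3: a0@(0,0):B a1@(0,3):B a2@(0,1):A a3@(1,3):B a4@(1,1):B a5@(2,0):A a6@(2,1):A a7@(1,0):B
t=4: a0@(0,0):B a1@(0,3):B a2@(0,2):A a3@(1,3):B a4@(1,2):B a5@(2,2):A a6@(2,3):A a7@(3,0):B
t=5: a0@(0,0):B a1@(0,3):B a2@(0,1):A a3@(1,0):B a4@(1,1):B a5@(2,0):A a6@(2,1):A a7@(3,0):B
t=6: a0@(0,0):B a1@(0,3):B a2@(0,2):A a3@(1,2):B a4@(1,3):B a5@(2,2):A a6@(2,3):A a7@(3,1):B
t=7: a0@(0,0):B a1@(0,3):B a2@(0,1):A a3@(1,0):B a4@(1,1):B a5@(2,0):A a6@(2,1):A a7@(3,0):B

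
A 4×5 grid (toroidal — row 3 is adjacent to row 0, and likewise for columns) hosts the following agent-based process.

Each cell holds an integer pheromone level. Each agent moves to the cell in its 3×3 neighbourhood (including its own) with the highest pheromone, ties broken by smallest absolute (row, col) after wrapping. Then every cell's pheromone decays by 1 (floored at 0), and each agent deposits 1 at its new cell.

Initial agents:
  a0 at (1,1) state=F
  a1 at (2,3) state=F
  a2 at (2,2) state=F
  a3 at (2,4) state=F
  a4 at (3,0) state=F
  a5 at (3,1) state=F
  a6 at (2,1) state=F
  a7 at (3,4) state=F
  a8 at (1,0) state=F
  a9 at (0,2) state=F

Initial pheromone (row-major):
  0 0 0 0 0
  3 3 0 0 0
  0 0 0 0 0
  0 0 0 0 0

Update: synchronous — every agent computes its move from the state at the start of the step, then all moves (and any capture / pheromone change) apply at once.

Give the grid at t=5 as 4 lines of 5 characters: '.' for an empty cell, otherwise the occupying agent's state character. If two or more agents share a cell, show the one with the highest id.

t=1: a0@(1,0) a1@(1,2) a2@(1,1) a3@(1,0) a4@(0,0) a5@(0,0) a6@(1,0) a7@(0,0) a8@(1,0) a9@(1,1) | pheromone: 3 0 0 0 0 / 6 4 1 0 0 / 0 0 0 0 0 / 0 0 0 0 0
t=2: a0@(1,0) a1@(1,1) a2@(1,0) a3@(1,0) a4@(1,0) a5@(1,0) a6@(1,0) a7@(1,0) a8@(1,0) a9@(1,0) | pheromone: 2 0 0 0 0 / 14 4 0 0 0 / 0 0 0 0 0 / 0 0 0 0 0
t=3: a0@(1,0) a1@(1,0) a2@(1,0) a3@(1,0) a4@(1,0) a5@(1,0) a6@(1,0) a7@(1,0) a8@(1,0) a9@(1,0) | pheromone: 1 0 0 0 0 / 23 3 0 0 0 / 0 0 0 0 0 / 0 0 0 0 0
t=4: a0@(1,0) a1@(1,0) a2@(1,0) a3@(1,0) a4@(1,0) a5@(1,0) a6@(1,0) a7@(1,0) a8@(1,0) a9@(1,0) | pheromone: 0 0 0 0 0 / 32 2 0 0 0 / 0 0 0 0 0 / 0 0 0 0 0
t=5: a0@(1,0) a1@(1,0) a2@(1,0) a3@(1,0) a4@(1,0) a5@(1,0) a6@(1,0) a7@(1,0) a8@(1,0) a9@(1,0) | pheromone: 0 0 0 0 0 / 41 1 0 0 0 / 0 0 0 0 0 / 0 0 0 0 0

.....
F....
.....
.....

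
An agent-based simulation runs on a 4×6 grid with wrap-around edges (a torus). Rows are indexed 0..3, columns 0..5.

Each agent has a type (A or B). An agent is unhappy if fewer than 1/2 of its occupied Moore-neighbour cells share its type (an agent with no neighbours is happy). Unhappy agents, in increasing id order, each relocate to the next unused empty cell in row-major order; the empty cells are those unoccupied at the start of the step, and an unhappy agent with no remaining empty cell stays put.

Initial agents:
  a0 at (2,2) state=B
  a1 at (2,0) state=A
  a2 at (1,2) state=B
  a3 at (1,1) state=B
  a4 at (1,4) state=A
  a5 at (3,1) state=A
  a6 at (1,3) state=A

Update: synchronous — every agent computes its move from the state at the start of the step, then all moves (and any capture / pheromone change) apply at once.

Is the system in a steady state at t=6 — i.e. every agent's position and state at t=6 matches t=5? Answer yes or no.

yes

t=1: a0@(2,2):B a1@(2,0):A a2@(1,2):B a3@(1,1):B a4@(1,4):A a5@(3,1):A a6@(0,0):A
t=2: (unchanged — steady state)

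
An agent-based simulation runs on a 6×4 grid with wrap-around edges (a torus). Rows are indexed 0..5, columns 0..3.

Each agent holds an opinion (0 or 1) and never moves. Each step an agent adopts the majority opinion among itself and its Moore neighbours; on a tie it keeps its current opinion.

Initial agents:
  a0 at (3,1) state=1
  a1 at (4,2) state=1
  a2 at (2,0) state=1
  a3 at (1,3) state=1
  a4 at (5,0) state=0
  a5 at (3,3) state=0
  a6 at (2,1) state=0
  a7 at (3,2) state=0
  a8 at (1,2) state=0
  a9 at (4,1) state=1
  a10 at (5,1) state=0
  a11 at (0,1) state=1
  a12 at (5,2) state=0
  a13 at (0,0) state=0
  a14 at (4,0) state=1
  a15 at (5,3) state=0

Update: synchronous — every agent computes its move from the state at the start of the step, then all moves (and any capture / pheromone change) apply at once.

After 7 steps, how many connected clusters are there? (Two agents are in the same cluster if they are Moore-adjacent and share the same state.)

t=1: a0@(3,1):1 a1@(4,2):0 a2@(2,0):1 a3@(1,3):1 a4@(5,0):0 a5@(3,3):1 a6@(2,1):0 a7@(3,2):0 a8@(1,2):0 a9@(4,1):1 a10@(5,1):0 a11@(0,1):0 a12@(5,2):0 a13@(0,0):0 a14@(4,0):0 a15@(5,3):0
t=2: a0@(3,1):0 a1@(4,2):0 a2@(2,0):1 a3@(1,3):1 a4@(5,0):0 a5@(3,3):0 a6@(2,1):0 a7@(3,2):0 a8@(1,2):0 a9@(4,1):0 a10@(5,1):0 a11@(0,1):0 a12@(5,2):0 a13@(0,0):0 a14@(4,0):0 a15@(5,3):0
t=3: a0@(3,1):0 a1@(4,2):0 a2@(2,0):0 a3@(1,3):1 a4@(5,0):0 a5@(3,3):0 a6@(2,1):0 a7@(3,2):0 a8@(1,2):0 a9@(4,1):0 a10@(5,1):0 a11@(0,1):0 a12@(5,2):0 a13@(0,0):0 a14@(4,0):0 a15@(5,3):0
t=4: a0@(3,1):0 a1@(4,2):0 a2@(2,0):0 a3@(1,3):0 a4@(5,0):0 a5@(3,3):0 a6@(2,1):0 a7@(3,2):0 a8@(1,2):0 a9@(4,1):0 a10@(5,1):0 a11@(0,1):0 a12@(5,2):0 a13@(0,0):0 a14@(4,0):0 a15@(5,3):0
t=5: (unchanged — steady state)

1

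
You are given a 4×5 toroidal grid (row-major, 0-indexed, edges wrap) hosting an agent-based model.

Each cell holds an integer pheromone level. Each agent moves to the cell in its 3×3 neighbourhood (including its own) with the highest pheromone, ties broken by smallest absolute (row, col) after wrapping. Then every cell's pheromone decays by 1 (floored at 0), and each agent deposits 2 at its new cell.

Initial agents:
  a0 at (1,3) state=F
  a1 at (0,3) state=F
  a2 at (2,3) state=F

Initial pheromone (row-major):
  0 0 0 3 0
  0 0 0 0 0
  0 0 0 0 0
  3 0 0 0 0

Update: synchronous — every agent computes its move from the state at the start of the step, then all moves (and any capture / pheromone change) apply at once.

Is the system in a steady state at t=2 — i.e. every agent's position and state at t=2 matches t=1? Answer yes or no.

t=1: a0@(0,3) a1@(0,3) a2@(1,2) | pheromone: 0 0 0 6 0 / 0 0 2 0 0 / 0 0 0 0 0 / 2 0 0 0 0
t=2: a0@(0,3) a1@(0,3) a2@(0,3) | pheromone: 0 0 0 11 0 / 0 0 1 0 0 / 0 0 0 0 0 / 1 0 0 0 0

no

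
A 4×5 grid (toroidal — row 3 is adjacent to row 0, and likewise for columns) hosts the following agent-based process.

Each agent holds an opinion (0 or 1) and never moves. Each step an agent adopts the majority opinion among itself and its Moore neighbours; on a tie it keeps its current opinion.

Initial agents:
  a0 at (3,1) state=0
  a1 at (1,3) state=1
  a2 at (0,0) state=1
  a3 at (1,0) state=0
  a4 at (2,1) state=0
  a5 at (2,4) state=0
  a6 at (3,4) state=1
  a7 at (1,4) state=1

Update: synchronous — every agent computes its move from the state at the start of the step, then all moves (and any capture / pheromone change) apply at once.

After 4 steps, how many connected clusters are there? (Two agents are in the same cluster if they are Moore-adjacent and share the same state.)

2

t=1: a0@(3,1):0 a1@(1,3):1 a2@(0,0):1 a3@(1,0):0 a4@(2,1):0 a5@(2,4):1 a6@(3,4):1 a7@(1,4):1
t=2: a0@(3,1):0 a1@(1,3):1 a2@(0,0):1 a3@(1,0):1 a4@(2,1):0 a5@(2,4):1 a6@(3,4):1 a7@(1,4):1
t=3: (unchanged — steady state)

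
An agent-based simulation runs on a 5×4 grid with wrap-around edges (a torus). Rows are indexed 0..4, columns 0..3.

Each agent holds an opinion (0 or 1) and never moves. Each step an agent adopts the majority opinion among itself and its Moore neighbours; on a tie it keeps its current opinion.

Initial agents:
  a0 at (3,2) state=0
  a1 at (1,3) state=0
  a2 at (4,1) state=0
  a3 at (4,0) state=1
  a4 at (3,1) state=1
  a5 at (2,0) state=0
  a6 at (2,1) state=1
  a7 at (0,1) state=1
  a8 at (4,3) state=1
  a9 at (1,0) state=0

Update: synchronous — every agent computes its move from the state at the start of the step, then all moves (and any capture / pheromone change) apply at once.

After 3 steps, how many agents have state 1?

t=1: a0@(3,2):1 a1@(1,3):0 a2@(4,1):1 a3@(4,0):1 a4@(3,1):1 a5@(2,0):0 a6@(2,1):0 a7@(0,1):1 a8@(4,3):1 a9@(1,0):0
t=2: (unchanged — steady state)

6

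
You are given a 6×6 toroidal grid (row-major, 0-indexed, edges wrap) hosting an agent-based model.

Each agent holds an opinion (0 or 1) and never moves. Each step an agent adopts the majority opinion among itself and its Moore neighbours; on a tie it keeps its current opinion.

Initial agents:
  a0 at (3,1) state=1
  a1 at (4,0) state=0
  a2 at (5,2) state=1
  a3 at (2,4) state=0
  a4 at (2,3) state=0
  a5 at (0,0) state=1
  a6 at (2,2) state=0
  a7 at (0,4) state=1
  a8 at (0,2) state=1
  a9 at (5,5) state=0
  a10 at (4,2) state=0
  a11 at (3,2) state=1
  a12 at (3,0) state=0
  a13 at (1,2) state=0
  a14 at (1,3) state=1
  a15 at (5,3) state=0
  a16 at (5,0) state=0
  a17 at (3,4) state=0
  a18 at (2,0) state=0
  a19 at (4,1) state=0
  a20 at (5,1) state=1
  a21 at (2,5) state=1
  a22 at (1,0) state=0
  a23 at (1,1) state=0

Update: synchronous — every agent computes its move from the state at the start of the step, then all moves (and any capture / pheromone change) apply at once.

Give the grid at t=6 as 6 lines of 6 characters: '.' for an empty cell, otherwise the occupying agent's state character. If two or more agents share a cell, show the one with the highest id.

t=1: a0@(3,1):0 a1@(4,0):0 a2@(5,2):1 a3@(2,4):0 a4@(2,3):0 a5@(0,0):0 a6@(2,2):0 a7@(0,4):1 a8@(0,2):1 a9@(5,5):0 a10@(4,2):1 a11@(3,2):0 a12@(3,0):0 a13@(1,2):0 a14@(1,3):0 a15@(5,3):1 a16@(5,0):0 a17@(3,4):0 a18@(2,0):0 a19@(4,1):0 a20@(5,1):1 a21@(2,5):0 a22@(1,0):0 a23@(1,1):0
t=2: (unchanged — steady state)

0.1.1.
0000..
0.0000
000.0.
001...
0111.0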